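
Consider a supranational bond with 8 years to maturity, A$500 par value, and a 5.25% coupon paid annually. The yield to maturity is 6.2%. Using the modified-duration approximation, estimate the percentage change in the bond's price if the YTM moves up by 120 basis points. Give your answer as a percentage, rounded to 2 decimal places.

-7.56%

Periodic yield y = 0.062. Modified duration first:
  t   CF        PV=CF/(1+0.062)^t    t·PV
  1        26.25        24.7175        24.7175
  2        26.25        23.2745        46.5490
  3        26.25        21.9157        65.7472
  4        26.25        20.6363        82.5451
  5        26.25        19.4315        97.1576
  6        26.25        18.2971       109.7826
  7        26.25        17.2289       120.6023
  8       526.25       325.2340     2,601.8722
  Σ                    470.7355     3,148.9735
P = 470.7355; D_Mac = 6.68947 yrs; D_mod = 6.68947/(1+0.062) = 6.29894 yrs.
ΔP/P ≈ -D_mod · Δy = -6.29894 × (+0.012) = -0.075587 = -7.5587%.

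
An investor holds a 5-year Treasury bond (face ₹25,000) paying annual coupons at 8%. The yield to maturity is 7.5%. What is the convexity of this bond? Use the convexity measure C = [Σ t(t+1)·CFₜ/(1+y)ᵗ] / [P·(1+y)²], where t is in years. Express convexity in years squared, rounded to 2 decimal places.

With y = 0.075:
  t   CF        PV=CF/(1+0.075)^t    t·PV        t(t+1)·PV
  1     2,000.00     1,860.4651     1,860.4651       3,720.9302
  2     2,000.00     1,730.6652     3,461.3304      10,383.9913
  3     2,000.00     1,609.9211     4,829.7634      19,319.0537
  4     2,000.00     1,497.6011     5,990.4042      29,952.0212
  5    27,000.00    18,807.0831    94,035.4154     564,212.4922
  Σ                 25,505.7356   110,177.3786     627,588.4886
P = 25,505.7356.
Convexity = Σ t(t+1)·PV / [P·(1+y)²] = 627,588.4886 / (25,505.7356 × 1.155625) = 21.29218.

21.29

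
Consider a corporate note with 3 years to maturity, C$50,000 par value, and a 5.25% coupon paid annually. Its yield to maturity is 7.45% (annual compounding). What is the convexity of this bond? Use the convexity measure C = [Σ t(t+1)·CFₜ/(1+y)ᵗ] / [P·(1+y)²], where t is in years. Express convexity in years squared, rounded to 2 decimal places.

9.69

With y = 0.0745:
  t   CF        PV=CF/(1+0.0745)^t    t·PV        t(t+1)·PV
  1     2,625.00     2,442.9967     2,442.9967       4,885.9935
  2     2,625.00     2,273.6126     4,547.2252      13,641.6756
  3    52,625.00    42,420.2134   127,260.6403     509,042.5613
  Σ                 47,136.8228   134,250.8623     527,570.2304
P = 47,136.8228.
Convexity = Σ t(t+1)·PV / [P·(1+y)²] = 527,570.2304 / (47,136.8228 × 1.154550) = 9.69409.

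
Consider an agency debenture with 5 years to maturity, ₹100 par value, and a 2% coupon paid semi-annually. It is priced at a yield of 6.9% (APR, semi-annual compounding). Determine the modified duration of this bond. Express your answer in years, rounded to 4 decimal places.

4.5912 years

Periodic yield y = 0.0345. First find Macaulay duration:
  t   CF        PV=CF/(1+0.0345)^t    t·PV
  1         1.00         0.9667         0.9667
  2         1.00         0.9344         1.8688
  3         1.00         0.9033         2.7098
  4         1.00         0.8731         3.4925
  5         1.00         0.8440         4.2200
  6         1.00         0.8159         4.8952
  7         1.00         0.7887         5.5206
  8         1.00         0.7624         6.0988
  9         1.00         0.7369         6.6324
  10      101.00        71.9476       719.4762
  Σ                     79.5729       755.8809
P = 79.5729; Macaulay duration = 755.8809 / 79.5729 = 9.49923 half-year periods = 4.74961 years.
Modified duration = D_Mac / (1 + y) = 4.74961 / 1.0345 = 4.59122 years.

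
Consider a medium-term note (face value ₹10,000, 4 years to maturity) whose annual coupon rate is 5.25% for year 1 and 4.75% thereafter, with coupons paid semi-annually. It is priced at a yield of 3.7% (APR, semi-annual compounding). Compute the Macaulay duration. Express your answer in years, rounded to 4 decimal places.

3.6831 years

Periodic yield y = 0.0185. Discount each cash flow and weight by its period:
  t   CF        PV=CF/(1+0.0185)^t    t·PV
  1       262.50       257.7320       257.7320
  2       262.50       253.0505       506.1010
  3       237.50       224.7918       674.3755
  4       237.50       220.7087       882.8349
  5       237.50       216.6998     1,083.4988
  6       237.50       212.7636     1,276.5818
  7       237.50       208.8990     1,462.2931
  8    10,237.50     8,841.0867    70,728.6934
  Σ                 10,435.7321    76,872.1105
Price P = Σ PV = 10,435.7321.
Macaulay duration = Σ(t·PV) / P = 76,872.1105 / 10,435.7321 = 7.36624 half-year periods.
In years: 7.36624 / 2 = 3.68312 years.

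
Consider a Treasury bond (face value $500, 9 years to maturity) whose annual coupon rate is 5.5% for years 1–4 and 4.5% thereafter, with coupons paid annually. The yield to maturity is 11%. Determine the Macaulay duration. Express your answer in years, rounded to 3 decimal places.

Periodic yield y = 0.11. Discount each cash flow and weight by its year:
  t   CF        PV=CF/(1+0.11)^t    t·PV
  1        27.50        24.7748        24.7748
  2        27.50        22.3196        44.6392
  3        27.50        20.1078        60.3233
  4        27.50        18.1151        72.4604
  5        22.50        13.3527        66.7633
  6        22.50        12.0294        72.1765
  7        22.50        10.8373        75.8612
  8        22.50         9.7633        78.1068
  9       522.50       204.2582     1,838.3237
  Σ                    335.5582     2,333.4292
Price P = Σ PV = 335.5582.
Macaulay duration = Σ(t·PV) / P = 2,333.4292 / 335.5582 = 6.95387 years.

6.954 years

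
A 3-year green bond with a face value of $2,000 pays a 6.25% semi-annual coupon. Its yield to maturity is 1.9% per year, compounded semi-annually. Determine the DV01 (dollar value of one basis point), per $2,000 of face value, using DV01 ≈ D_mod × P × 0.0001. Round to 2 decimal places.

Periodic yield y = 0.0095.
  t   CF        PV=CF/(1+0.0095)^t    t·PV
  1        62.50        61.9118        61.9118
  2        62.50        61.3292       122.6584
  3        62.50        60.7521       182.2562
  4        62.50        60.1804       240.7214
  5        62.50        59.6140       298.0701
  6     2,062.50     1,948.7495    11,692.4970
  Σ                  2,252.5370    12,598.1150
P = 2,252.5370; D_Mac = 5.59286 half-year periods = 2.79643 yrs; D_mod = 2.77011 yrs.
DV01 ≈ 2.77011 × 2,252.5370 × 0.0001 = 0.623978.

$0.62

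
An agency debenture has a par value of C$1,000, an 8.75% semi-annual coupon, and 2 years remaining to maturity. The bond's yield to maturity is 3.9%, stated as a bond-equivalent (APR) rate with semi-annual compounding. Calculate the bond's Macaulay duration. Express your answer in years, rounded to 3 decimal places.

Periodic yield y = 0.0195. Discount each cash flow and weight by its period:
  t   CF        PV=CF/(1+0.0195)^t    t·PV
  1        43.75        42.9132        42.9132
  2        43.75        42.0924        84.1848
  3        43.75        41.2873       123.8619
  4     1,043.75       966.1567     3,864.6268
  Σ                  1,092.4496     4,115.5866
Price P = Σ PV = 1,092.4496.
Macaulay duration = Σ(t·PV) / P = 4,115.5866 / 1,092.4496 = 3.76730 half-year periods.
In years: 3.76730 / 2 = 1.88365 years.

1.884 years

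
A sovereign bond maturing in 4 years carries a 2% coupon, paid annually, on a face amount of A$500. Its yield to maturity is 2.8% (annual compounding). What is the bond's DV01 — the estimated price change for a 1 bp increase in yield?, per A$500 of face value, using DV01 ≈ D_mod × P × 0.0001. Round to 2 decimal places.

A$0.18

Periodic yield y = 0.028.
  t   CF        PV=CF/(1+0.028)^t    t·PV
  1        10.00         9.7276         9.7276
  2        10.00         9.4627        18.9253
  3        10.00         9.2049        27.6148
  4       510.00       456.6650     1,826.6600
  Σ                    485.0602     1,882.9277
P = 485.0602; D_Mac = 3.88184 yrs; D_mod = 3.77611 yrs.
DV01 ≈ 3.77611 × 485.0602 × 0.0001 = 0.183164.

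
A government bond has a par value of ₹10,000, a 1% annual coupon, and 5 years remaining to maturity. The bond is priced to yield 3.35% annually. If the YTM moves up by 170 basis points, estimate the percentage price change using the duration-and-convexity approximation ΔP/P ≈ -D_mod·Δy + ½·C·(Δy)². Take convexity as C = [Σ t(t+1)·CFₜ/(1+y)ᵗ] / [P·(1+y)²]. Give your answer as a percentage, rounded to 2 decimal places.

With y = 0.0335:
  t   CF        PV=CF/(1+0.0335)^t    t·PV        t(t+1)·PV
  1       100.00        96.7586        96.7586         193.5172
  2       100.00        93.6222       187.2445         561.7335
  3       100.00        90.5876       271.7627       1,087.0507
  4       100.00        87.6512       350.6050       1,753.0248
  5    10,100.00     8,565.8205    42,829.1025     256,974.6148
  Σ                  8,934.4401    43,735.4732     260,569.9410
P = 8,934.4401; D_Mac = 4.89516 yrs; D_mod = 4.73648 yrs; C = 27.30461.
Duration effect: -4.73648 × (+0.017) = -0.080520
Convexity effect: 0.5 × 27.30461 × (0.017)² = +0.0039455
ΔP/P ≈ -0.080520 + 0.0039455 = -0.076575 = -7.6575%.

-7.66%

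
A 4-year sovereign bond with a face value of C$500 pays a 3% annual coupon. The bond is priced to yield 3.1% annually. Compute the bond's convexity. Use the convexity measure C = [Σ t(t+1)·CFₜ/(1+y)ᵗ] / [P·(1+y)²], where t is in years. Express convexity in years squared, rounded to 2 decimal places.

17.74

With y = 0.031:
  t   CF        PV=CF/(1+0.031)^t    t·PV        t(t+1)·PV
  1        15.00        14.5490        14.5490          29.0980
  2        15.00        14.1115        28.2230          84.6691
  3        15.00        13.6872        41.0617         164.2466
  4       515.00       455.7982     1,823.1926       9,115.9632
  Σ                    498.1459     1,907.0263       9,393.9770
P = 498.1459.
Convexity = Σ t(t+1)·PV / [P·(1+y)²] = 9,393.9770 / (498.1459 × 1.062961) = 17.74090.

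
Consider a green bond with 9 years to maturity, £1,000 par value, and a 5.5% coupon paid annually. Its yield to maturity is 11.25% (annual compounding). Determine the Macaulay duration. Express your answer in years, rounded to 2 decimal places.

6.93 years

Periodic yield y = 0.1125. Discount each cash flow and weight by its year:
  t   CF        PV=CF/(1+0.1125)^t    t·PV
  1        55.00        49.4382        49.4382
  2        55.00        44.4388        88.8777
  3        55.00        39.9450       119.8351
  4        55.00        35.9056       143.6225
  5        55.00        32.2747       161.3736
  6        55.00        29.0110       174.0659
  7        55.00        26.0773       182.5411
  8        55.00        23.4403       187.5221
  9     1,055.00       404.1590     3,637.4312
  Σ                    684.6900     4,744.7075
Price P = Σ PV = 684.6900.
Macaulay duration = Σ(t·PV) / P = 4,744.7075 / 684.6900 = 6.92972 years.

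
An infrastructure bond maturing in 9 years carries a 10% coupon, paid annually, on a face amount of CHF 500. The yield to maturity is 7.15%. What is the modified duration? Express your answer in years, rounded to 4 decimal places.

Periodic yield y = 0.0715. First find Macaulay duration:
  t   CF        PV=CF/(1+0.0715)^t    t·PV
  1        50.00        46.6636        46.6636
  2        50.00        43.5497        87.0995
  3        50.00        40.6437       121.9312
  4        50.00        37.9316       151.7264
  5        50.00        35.4005       177.0024
  6        50.00        33.0382       198.2295
  7        50.00        30.8336       215.8355
  8        50.00        28.7761       230.2092
  9       550.00       295.4154     2,658.7385
  Σ                    592.2525     3,887.4356
P = 592.2525; Macaulay duration = 3,887.4356 / 592.2525 = 6.56381 years.
Modified duration = D_Mac / (1 + y) = 6.56381 / 1.0715 = 6.12582 years.

6.1258 years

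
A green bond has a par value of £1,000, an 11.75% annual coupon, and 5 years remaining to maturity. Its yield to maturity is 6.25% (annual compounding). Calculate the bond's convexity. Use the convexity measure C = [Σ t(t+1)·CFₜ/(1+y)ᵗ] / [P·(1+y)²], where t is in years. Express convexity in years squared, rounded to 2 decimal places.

20.61

With y = 0.0625:
  t   CF        PV=CF/(1+0.0625)^t    t·PV        t(t+1)·PV
  1       117.50       110.5882       110.5882         221.1765
  2       117.50       104.0830       208.1661         624.4983
  3       117.50        97.9605       293.8815       1,175.5262
  4       117.50        92.1981       368.7925       1,843.9626
  5     1,117.50       825.2829     4,126.4144      24,758.4865
  Σ                  1,230.1128     5,107.8428      28,623.6500
P = 1,230.1128.
Convexity = Σ t(t+1)·PV / [P·(1+y)²] = 28,623.6500 / (1,230.1128 × 1.128906) = 20.61210.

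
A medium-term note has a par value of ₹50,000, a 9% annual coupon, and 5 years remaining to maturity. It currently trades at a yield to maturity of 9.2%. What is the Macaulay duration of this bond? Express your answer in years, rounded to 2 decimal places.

4.24 years

Periodic yield y = 0.092. Discount each cash flow and weight by its year:
  t   CF        PV=CF/(1+0.092)^t    t·PV
  1     4,500.00     4,120.8791     4,120.8791
  2     4,500.00     3,773.6988     7,547.3977
  3     4,500.00     3,455.7682    10,367.3045
  4     4,500.00     3,164.6229    12,658.4914
  5    54,500.00    35,098.0760   175,490.3802
  Σ                 49,613.0450   210,184.4528
Price P = Σ PV = 49,613.0450.
Macaulay duration = Σ(t·PV) / P = 210,184.4528 / 49,613.0450 = 4.23648 years.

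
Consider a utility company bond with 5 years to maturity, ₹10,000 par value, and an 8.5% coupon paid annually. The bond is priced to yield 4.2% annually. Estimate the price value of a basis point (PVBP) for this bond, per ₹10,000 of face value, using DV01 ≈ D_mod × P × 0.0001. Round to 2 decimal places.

Periodic yield y = 0.042.
  t   CF        PV=CF/(1+0.042)^t    t·PV
  1       850.00       815.7390       815.7390
  2       850.00       782.8589     1,565.7178
  3       850.00       751.3041     2,253.9124
  4       850.00       721.0212     2,884.0849
  5    10,850.00     8,832.6525    44,163.2624
  Σ                 11,903.5757    51,682.7164
P = 11,903.5757; D_Mac = 4.34178 yrs; D_mod = 4.16678 yrs.
DV01 ≈ 4.16678 × 11,903.5757 × 0.0001 = 4.959954.

₹4.96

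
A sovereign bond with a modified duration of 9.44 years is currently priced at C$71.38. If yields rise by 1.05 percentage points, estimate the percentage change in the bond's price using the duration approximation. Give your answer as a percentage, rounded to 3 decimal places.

Duration approximation: ΔP/P ≈ -D_mod · Δy = -9.44 × (+0.0105) = -0.099120.
As a percentage: -9.9120%.

-9.912%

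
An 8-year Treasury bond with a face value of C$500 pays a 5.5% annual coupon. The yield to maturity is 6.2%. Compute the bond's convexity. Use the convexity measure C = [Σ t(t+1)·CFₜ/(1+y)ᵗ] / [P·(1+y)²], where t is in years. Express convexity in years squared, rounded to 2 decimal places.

With y = 0.062:
  t   CF        PV=CF/(1+0.062)^t    t·PV        t(t+1)·PV
  1        27.50        25.8945        25.8945          51.7891
  2        27.50        24.3828        48.7656         146.2968
  3        27.50        22.9593        68.8780         275.5119
  4        27.50        21.6190        86.4758         432.3790
  5        27.50        20.3568       101.7841         610.7048
  6        27.50        19.1684       115.0103         805.0723
  7        27.50        18.0493       126.3453       1,010.7625
  8       527.50       326.0066     2,608.0524      23,472.4718
  Σ                    478.4367     3,181.2061      26,804.9883
P = 478.4367.
Convexity = Σ t(t+1)·PV / [P·(1+y)²] = 26,804.9883 / (478.4367 × 1.127844) = 49.67548.

49.68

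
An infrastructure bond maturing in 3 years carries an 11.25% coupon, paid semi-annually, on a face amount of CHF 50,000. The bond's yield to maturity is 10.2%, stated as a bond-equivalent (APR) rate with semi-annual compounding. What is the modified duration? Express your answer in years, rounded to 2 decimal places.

Periodic yield y = 0.051. First find Macaulay duration:
  t   CF        PV=CF/(1+0.051)^t    t·PV
  1     2,812.50     2,676.0228     2,676.0228
  2     2,812.50     2,546.1683     5,092.3365
  3     2,812.50     2,422.6149     7,267.8447
  4     2,812.50     2,305.0570     9,220.2280
  5     2,812.50     2,193.2036    10,966.0180
  6    52,812.50    39,185.0522   235,110.3135
  Σ                 51,328.1188   270,332.7635
P = 51,328.1188; Macaulay duration = 270,332.7635 / 51,328.1188 = 5.26676 half-year periods = 2.63338 years.
Modified duration = D_Mac / (1 + y) = 2.63338 / 1.051 = 2.50559 years.

2.51 years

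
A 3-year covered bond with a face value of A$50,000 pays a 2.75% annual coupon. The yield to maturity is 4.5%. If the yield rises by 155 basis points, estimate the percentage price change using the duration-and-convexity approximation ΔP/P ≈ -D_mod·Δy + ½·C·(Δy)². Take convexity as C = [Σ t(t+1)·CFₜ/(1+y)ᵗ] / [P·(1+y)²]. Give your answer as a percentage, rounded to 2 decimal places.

With y = 0.045:
  t   CF        PV=CF/(1+0.045)^t    t·PV        t(t+1)·PV
  1     1,375.00     1,315.7895     1,315.7895       2,631.5789
  2     1,375.00     1,259.1287     2,518.2574       7,554.7721
  3    51,375.00    45,019.7380   135,059.2141     540,236.8564
  Σ                 47,594.6562   138,893.2609     550,423.2074
P = 47,594.6562; D_Mac = 2.91825 yrs; D_mod = 2.79259 yrs; C = 10.59024.
Duration effect: -2.79259 × (+0.0155) = -0.043285
Convexity effect: 0.5 × 10.59024 × (0.0155)² = +0.0012722
ΔP/P ≈ -0.043285 + 0.0012722 = -0.042013 = -4.2013%.

-4.20%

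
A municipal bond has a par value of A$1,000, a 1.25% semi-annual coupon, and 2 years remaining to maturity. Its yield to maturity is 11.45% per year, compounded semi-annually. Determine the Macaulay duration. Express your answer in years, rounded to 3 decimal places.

1.979 years

Periodic yield y = 0.05725. Discount each cash flow and weight by its period:
  t   CF        PV=CF/(1+0.05725)^t    t·PV
  1         6.25         5.9116         5.9116
  2         6.25         5.5915        11.1829
  3         6.25         5.2887        15.8660
  4     1,006.25       805.3694     3,221.4776
  Σ                    822.1611     3,254.4380
Price P = Σ PV = 822.1611.
Macaulay duration = Σ(t·PV) / P = 3,254.4380 / 822.1611 = 3.95839 half-year periods.
In years: 3.95839 / 2 = 1.97920 years.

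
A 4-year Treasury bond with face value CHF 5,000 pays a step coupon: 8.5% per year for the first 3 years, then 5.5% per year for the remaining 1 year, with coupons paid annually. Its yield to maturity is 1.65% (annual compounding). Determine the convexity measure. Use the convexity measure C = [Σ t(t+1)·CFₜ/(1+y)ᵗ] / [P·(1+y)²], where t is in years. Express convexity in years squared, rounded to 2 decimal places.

With y = 0.0165:
  t   CF        PV=CF/(1+0.0165)^t    t·PV        t(t+1)·PV
  1       425.00       418.1013       418.1013         836.2027
  2       425.00       411.3146       822.6293       2,467.8878
  3       425.00       404.6381     1,213.9143       4,855.6573
  4     5,275.00     4,940.7506    19,763.0024      98,815.0120
  Σ                  6,174.8047    22,217.6473     106,974.7598
P = 6,174.8047.
Convexity = Σ t(t+1)·PV / [P·(1+y)²] = 106,974.7598 / (6,174.8047 × 1.033272) = 16.76654.

16.77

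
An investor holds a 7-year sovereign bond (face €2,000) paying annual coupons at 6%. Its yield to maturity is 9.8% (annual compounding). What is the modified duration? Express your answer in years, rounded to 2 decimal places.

Periodic yield y = 0.098. First find Macaulay duration:
  t   CF        PV=CF/(1+0.098)^t    t·PV
  1       120.00       109.2896       109.2896
  2       120.00        99.5352       199.0703
  3       120.00        90.6513       271.9540
  4       120.00        82.5604       330.2417
  5       120.00        75.1916       375.9582
  6       120.00        68.4805       410.8833
  7     2,120.00     1,101.8424     7,712.8968
  Σ                  1,627.5511     9,410.2939
P = 1,627.5511; Macaulay duration = 9,410.2939 / 1,627.5511 = 5.78187 years.
Modified duration = D_Mac / (1 + y) = 5.78187 / 1.098 = 5.26582 years.

5.27 years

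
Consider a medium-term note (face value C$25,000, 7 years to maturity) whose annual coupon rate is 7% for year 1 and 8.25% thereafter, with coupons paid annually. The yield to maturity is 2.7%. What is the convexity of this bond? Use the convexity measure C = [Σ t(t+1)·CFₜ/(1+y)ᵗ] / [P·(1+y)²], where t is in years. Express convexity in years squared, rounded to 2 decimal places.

41.42

With y = 0.027:
  t   CF        PV=CF/(1+0.027)^t    t·PV        t(t+1)·PV
  1     1,750.00     1,703.9922     1,703.9922       3,407.9844
  2     2,062.50     1,955.4786     3,910.9572      11,732.8717
  3     2,062.50     1,904.0688     5,712.2063      22,848.8251
  4     2,062.50     1,854.0105     7,416.0419      37,080.2094
  5     2,062.50     1,805.2682     9,026.3411      54,158.0469
  6     2,062.50     1,757.8074    10,546.8446      73,827.9120
  7    27,062.50    22,458.1929   157,207.3506   1,257,658.8045
  Σ                 33,438.8186   195,523.7339   1,460,714.6540
P = 33,438.8186.
Convexity = Σ t(t+1)·PV / [P·(1+y)²] = 1,460,714.6540 / (33,438.8186 × 1.054729) = 41.41652.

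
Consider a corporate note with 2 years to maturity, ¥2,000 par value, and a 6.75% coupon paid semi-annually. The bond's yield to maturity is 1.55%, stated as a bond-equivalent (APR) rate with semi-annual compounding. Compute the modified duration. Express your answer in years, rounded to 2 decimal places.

1.89 years

Periodic yield y = 0.00775. First find Macaulay duration:
  t   CF        PV=CF/(1+0.00775)^t    t·PV
  1        67.50        66.9809        66.9809
  2        67.50        66.4658       132.9316
  3        67.50        65.9546       197.8639
  4     2,067.50     2,004.6303     8,018.5212
  Σ                  2,204.0316     8,416.2976
P = 2,204.0316; Macaulay duration = 8,416.2976 / 2,204.0316 = 3.81859 half-year periods = 1.90930 years.
Modified duration = D_Mac / (1 + y) = 1.90930 / 1.00775 = 1.89461 years.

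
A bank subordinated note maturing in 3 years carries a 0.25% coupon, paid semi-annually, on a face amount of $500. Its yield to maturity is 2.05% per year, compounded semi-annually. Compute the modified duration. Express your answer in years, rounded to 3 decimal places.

2.960 years

Periodic yield y = 0.01025. First find Macaulay duration:
  t   CF        PV=CF/(1+0.01025)^t    t·PV
  1        0.625         0.6187         0.6187
  2        0.625         0.6124         1.2248
  3        0.625         0.6062         1.8185
  4        0.625         0.6000         2.4001
  5        0.625         0.5939         2.9697
  6      500.625       470.9116     2,825.4695
  Σ                    473.9427     2,834.5012
P = 473.9427; Macaulay duration = 2,834.5012 / 473.9427 = 5.98068 half-year periods = 2.99034 years.
Modified duration = D_Mac / (1 + y) = 2.99034 / 1.01025 = 2.96000 years.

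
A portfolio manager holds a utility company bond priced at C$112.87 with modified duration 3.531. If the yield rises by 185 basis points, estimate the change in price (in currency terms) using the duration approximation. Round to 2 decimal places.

Duration approximation: ΔP/P ≈ -D_mod · Δy = -3.531 × (+0.0185) = -0.0653235.
ΔP ≈ 112.87 × (-0.0653235) = -7.373063445.

-C$7.37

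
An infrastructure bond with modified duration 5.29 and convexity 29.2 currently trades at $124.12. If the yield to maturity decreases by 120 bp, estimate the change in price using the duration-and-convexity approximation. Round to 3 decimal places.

Duration effect: -D_mod·Δy = -5.29 × (-0.012) = +0.063480
Convexity effect: ½·C·(Δy)² = 0.5 × 29.2 × (-0.012)² = +0.0021024
ΔP/P ≈ +0.063480 + 0.0021024 = +0.0655824
ΔP ≈ 124.12 × (+0.0655824) = +8.140087488.

+$8.140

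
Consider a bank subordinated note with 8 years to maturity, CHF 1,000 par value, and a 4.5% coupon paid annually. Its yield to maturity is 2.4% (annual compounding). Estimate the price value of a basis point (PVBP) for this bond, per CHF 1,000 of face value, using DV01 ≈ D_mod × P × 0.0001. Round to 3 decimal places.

CHF 0.785

Periodic yield y = 0.024.
  t   CF        PV=CF/(1+0.024)^t    t·PV
  1        45.00        43.9453        43.9453
  2        45.00        42.9153        85.8307
  3        45.00        41.9095       125.7285
  4        45.00        40.9273       163.7090
  5        45.00        39.9680       199.8401
  6        45.00        39.0313       234.1877
  7        45.00        38.1165       266.8154
  8     1,045.00       864.4037     6,915.2299
  Σ                  1,151.2170     8,035.2867
P = 1,151.2170; D_Mac = 6.97982 yrs; D_mod = 6.81623 yrs.
DV01 ≈ 6.81623 × 1,151.2170 × 0.0001 = 0.784696.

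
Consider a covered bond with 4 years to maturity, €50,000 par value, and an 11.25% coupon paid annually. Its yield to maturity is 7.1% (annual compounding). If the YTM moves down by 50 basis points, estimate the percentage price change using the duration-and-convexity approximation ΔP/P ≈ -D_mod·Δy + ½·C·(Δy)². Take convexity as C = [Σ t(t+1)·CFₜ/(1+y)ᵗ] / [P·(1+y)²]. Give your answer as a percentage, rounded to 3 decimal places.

+1.639%

With y = 0.071:
  t   CF        PV=CF/(1+0.071)^t    t·PV        t(t+1)·PV
  1     5,625.00     5,252.1008     5,252.1008      10,504.2017
  2     5,625.00     4,903.9224     9,807.8447      29,423.5341
  3     5,625.00     4,578.8257    13,736.4772      54,945.9087
  4    55,625.00    42,277.7767   169,111.1068     845,555.5341
  Σ                 57,012.6256   197,907.5296     940,429.1786
P = 57,012.6256; D_Mac = 3.47129 yrs; D_mod = 3.24117 yrs; C = 14.38057.
Duration effect: -3.24117 × (-0.005) = +0.016206
Convexity effect: 0.5 × 14.38057 × (-0.005)² = +0.0001798
ΔP/P ≈ +0.016206 + 0.0001798 = +0.016386 = +1.6386%.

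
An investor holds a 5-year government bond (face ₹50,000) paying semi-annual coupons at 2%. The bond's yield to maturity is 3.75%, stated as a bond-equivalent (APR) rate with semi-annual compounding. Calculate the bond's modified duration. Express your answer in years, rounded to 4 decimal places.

Periodic yield y = 0.01875. First find Macaulay duration:
  t   CF        PV=CF/(1+0.01875)^t    t·PV
  1       500.00       490.7975       490.7975
  2       500.00       481.7645       963.5289
  3       500.00       472.8976     1,418.6929
  4       500.00       464.1940     1,856.7760
  5       500.00       455.6505     2,278.2527
  6       500.00       447.2643     2,683.5860
  7       500.00       439.0325     3,073.2274
  8       500.00       430.9521     3,447.6170
  9       500.00       423.0205     3,807.1845
  10   50,500.00    41,938.7190   419,387.1897
  Σ                 46,044.2926   439,406.8526
P = 46,044.2926; Macaulay duration = 439,406.8526 / 46,044.2926 = 9.54313 half-year periods = 4.77157 years.
Modified duration = D_Mac / (1 + y) = 4.77157 / 1.01875 = 4.68375 years.

4.6837 years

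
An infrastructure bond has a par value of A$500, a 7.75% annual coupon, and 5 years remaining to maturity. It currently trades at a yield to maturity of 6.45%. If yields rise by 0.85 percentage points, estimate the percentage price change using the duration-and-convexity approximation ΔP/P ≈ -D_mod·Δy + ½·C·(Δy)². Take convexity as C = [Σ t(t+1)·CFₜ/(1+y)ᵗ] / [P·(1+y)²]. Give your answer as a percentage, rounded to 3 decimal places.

With y = 0.0645:
  t   CF        PV=CF/(1+0.0645)^t    t·PV        t(t+1)·PV
  1        38.75        36.4021        36.4021          72.8041
  2        38.75        34.1964        68.3928         205.1784
  3        38.75        32.1244        96.3731         385.4925
  4        38.75        30.1779       120.7116         603.5580
  5       538.75       394.1477     1,970.7383      11,824.4298
  Σ                    527.0484     2,292.6179      13,091.4629
P = 527.0484; D_Mac = 4.34992 yrs; D_mod = 4.08635 yrs; C = 21.92029.
Duration effect: -4.08635 × (+0.0085) = -0.034734
Convexity effect: 0.5 × 21.92029 × (0.0085)² = +0.0007919
ΔP/P ≈ -0.034734 + 0.0007919 = -0.033942 = -3.3942%.

-3.394%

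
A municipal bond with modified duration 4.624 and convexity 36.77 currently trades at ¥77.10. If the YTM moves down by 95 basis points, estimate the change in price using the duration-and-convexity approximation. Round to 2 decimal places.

+¥3.51

Duration effect: -D_mod·Δy = -4.624 × (-0.0095) = +0.043928
Convexity effect: ½·C·(Δy)² = 0.5 × 36.77 × (-0.0095)² = +0.00165924625
ΔP/P ≈ +0.043928 + 0.00165924625 = +0.04558724625
ΔP ≈ 77.10 × (+0.04558724625) = +3.514776685875.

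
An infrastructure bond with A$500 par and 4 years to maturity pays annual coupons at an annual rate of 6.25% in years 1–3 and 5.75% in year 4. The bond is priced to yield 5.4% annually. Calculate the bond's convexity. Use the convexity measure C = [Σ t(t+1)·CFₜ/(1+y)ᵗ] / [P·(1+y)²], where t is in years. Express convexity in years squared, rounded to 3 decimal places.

With y = 0.054:
  t   CF        PV=CF/(1+0.054)^t    t·PV        t(t+1)·PV
  1        31.25        29.6490        29.6490          59.2979
  2        31.25        28.1299        56.2599         168.7796
  3        31.25        26.6887        80.0662         320.2650
  4       528.75       428.4380     1,713.7518       8,568.7591
  Σ                    512.9056     1,879.7269       9,117.1016
P = 512.9056.
Convexity = Σ t(t+1)·PV / [P·(1+y)²] = 9,117.1016 / (512.9056 × 1.110916) = 16.00067.

16.001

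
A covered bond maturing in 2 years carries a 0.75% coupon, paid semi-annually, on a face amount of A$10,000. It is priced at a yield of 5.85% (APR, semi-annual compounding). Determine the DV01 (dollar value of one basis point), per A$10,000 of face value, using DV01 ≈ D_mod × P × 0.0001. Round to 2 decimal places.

Periodic yield y = 0.02925.
  t   CF        PV=CF/(1+0.02925)^t    t·PV
  1        37.50        36.4343        36.4343
  2        37.50        35.3989        70.7978
  3        37.50        34.3929       103.1787
  4    10,037.50     8,944.2114    35,776.8456
  Σ                  9,050.4375    35,987.2563
P = 9,050.4375; D_Mac = 3.97630 half-year periods = 1.98815 yrs; D_mod = 1.93165 yrs.
DV01 ≈ 1.93165 × 9,050.4375 × 0.0001 = 1.748227.

A$1.75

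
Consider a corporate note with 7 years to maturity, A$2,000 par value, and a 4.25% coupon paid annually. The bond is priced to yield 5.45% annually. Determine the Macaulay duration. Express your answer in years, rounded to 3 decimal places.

6.166 years

Periodic yield y = 0.0545. Discount each cash flow and weight by its year:
  t   CF        PV=CF/(1+0.0545)^t    t·PV
  1        85.00        80.6069        80.6069
  2        85.00        76.4409       152.8818
  3        85.00        72.4902       217.4705
  4        85.00        68.7437       274.9746
  5        85.00        65.1908       325.9538
  6        85.00        61.8215       370.9289
  7     2,085.00     1,438.0698    10,066.4887
  Σ                  1,863.3637    11,489.3052
Price P = Σ PV = 1,863.3637.
Macaulay duration = Σ(t·PV) / P = 11,489.3052 / 1,863.3637 = 6.16590 years.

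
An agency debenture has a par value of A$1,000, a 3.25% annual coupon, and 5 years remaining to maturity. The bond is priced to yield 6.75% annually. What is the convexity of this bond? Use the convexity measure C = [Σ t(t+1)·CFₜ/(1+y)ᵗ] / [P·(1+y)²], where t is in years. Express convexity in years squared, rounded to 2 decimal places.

24.00

With y = 0.0675:
  t   CF        PV=CF/(1+0.0675)^t    t·PV        t(t+1)·PV
  1        32.50        30.4450        30.4450          60.8899
  2        32.50        28.5199        57.0397         171.1192
  3        32.50        26.7165        80.1495         320.5981
  4        32.50        25.0272       100.1087         500.5435
  5     1,032.50       744.8188     3,724.0941      22,344.5646
  Σ                    855.5273     3,991.8370      23,397.7154
P = 855.5273.
Convexity = Σ t(t+1)·PV / [P·(1+y)²] = 23,397.7154 / (855.5273 × 1.139556) = 23.99959.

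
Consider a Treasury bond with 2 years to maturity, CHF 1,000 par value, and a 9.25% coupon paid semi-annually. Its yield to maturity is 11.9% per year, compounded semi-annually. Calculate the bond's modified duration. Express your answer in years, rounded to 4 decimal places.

Periodic yield y = 0.0595. First find Macaulay duration:
  t   CF        PV=CF/(1+0.0595)^t    t·PV
  1        46.25        43.6527        43.6527
  2        46.25        41.2012        82.4024
  3        46.25        38.8874       116.6622
  4     1,046.25       830.2935     3,321.1739
  Σ                    954.0347     3,563.8912
P = 954.0347; Macaulay duration = 3,563.8912 / 954.0347 = 3.73560 half-year periods = 1.86780 years.
Modified duration = D_Mac / (1 + y) = 1.86780 / 1.0595 = 1.76291 years.

1.7629 years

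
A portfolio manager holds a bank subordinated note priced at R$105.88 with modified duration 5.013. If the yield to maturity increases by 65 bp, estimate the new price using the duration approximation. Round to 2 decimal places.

R$102.43

Duration approximation: ΔP/P ≈ -D_mod · Δy = -5.013 × (+0.0065) = -0.0325845.
New price ≈ 105.88 × (1 - 0.0325845) = 102.42995314.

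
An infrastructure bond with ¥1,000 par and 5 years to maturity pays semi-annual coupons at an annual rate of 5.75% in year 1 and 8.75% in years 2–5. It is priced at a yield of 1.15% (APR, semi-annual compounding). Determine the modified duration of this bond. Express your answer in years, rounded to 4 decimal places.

4.3493 years

Periodic yield y = 0.00575. First find Macaulay duration:
  t   CF        PV=CF/(1+0.00575)^t    t·PV
  1        28.75        28.5856        28.5856
  2        28.75        28.4222        56.8444
  3        43.75        43.0039       129.0117
  4        43.75        42.7581       171.0322
  5        43.75        42.5136       212.5680
  6        43.75        42.2705       253.6232
  7        43.75        42.0289       294.2021
  8        43.75        41.7886       334.3087
  9        43.75        41.5497       373.9471
  10    1,043.75       985.5895     9,855.8952
  Σ                  1,338.5106    11,710.0184
P = 1,338.5106; Macaulay duration = 11,710.0184 / 1,338.5106 = 8.74854 half-year periods = 4.37427 years.
Modified duration = D_Mac / (1 + y) = 4.37427 / 1.00575 = 4.34926 years.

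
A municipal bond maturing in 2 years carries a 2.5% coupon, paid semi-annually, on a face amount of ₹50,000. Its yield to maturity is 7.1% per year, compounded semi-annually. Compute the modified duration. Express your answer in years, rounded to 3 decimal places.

1.894 years

Periodic yield y = 0.0355. First find Macaulay duration:
  t   CF        PV=CF/(1+0.0355)^t    t·PV
  1       625.00       603.5732       603.5732
  2       625.00       582.8809     1,165.7618
  3       625.00       562.8980     1,688.6940
  4    50,625.00    44,031.6159   176,126.4634
  Σ                 45,780.9679   179,584.4923
P = 45,780.9679; Macaulay duration = 179,584.4923 / 45,780.9679 = 3.92269 half-year periods = 1.96134 years.
Modified duration = D_Mac / (1 + y) = 1.96134 / 1.0355 = 1.89410 years.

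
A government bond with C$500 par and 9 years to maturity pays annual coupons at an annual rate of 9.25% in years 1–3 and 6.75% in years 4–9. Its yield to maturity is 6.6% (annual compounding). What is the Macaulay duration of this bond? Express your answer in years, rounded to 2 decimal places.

6.73 years

Periodic yield y = 0.066. Discount each cash flow and weight by its year:
  t   CF        PV=CF/(1+0.066)^t    t·PV
  1        46.25        43.3865        43.3865
  2        46.25        40.7003        81.4005
  3        46.25        38.1804       114.5411
  4        33.75        26.1364       104.5454
  5        33.75        24.5182       122.5908
  6        33.75        23.0001       138.0009
  7        33.75        21.5761       151.0328
  8        33.75        20.2403       161.9221
  9       533.75       300.2777     2,702.4991
  Σ                    538.0158     3,619.9192
Price P = Σ PV = 538.0158.
Macaulay duration = Σ(t·PV) / P = 3,619.9192 / 538.0158 = 6.72828 years.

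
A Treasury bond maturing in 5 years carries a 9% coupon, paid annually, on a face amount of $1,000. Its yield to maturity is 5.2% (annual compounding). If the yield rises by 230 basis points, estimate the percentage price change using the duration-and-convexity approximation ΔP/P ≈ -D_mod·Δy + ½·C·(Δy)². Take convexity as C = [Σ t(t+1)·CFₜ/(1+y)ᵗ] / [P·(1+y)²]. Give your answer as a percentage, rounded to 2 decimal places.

-8.82%

With y = 0.052:
  t   CF        PV=CF/(1+0.052)^t    t·PV        t(t+1)·PV
  1        90.00        85.5513        85.5513         171.1027
  2        90.00        81.3226       162.6451         487.9353
  3        90.00        77.3028       231.9084         927.6337
  4        90.00        73.4818       293.9270       1,469.6352
  5     1,090.00       845.9560     4,229.7802      25,378.6814
  Σ                  1,163.6145     5,003.8122      28,434.9883
P = 1,163.6145; D_Mac = 4.30023 yrs; D_mod = 4.08767 yrs; C = 22.08068.
Duration effect: -4.08767 × (+0.023) = -0.094016
Convexity effect: 0.5 × 22.08068 × (0.023)² = +0.0058403
ΔP/P ≈ -0.094016 + 0.0058403 = -0.088176 = -8.8176%.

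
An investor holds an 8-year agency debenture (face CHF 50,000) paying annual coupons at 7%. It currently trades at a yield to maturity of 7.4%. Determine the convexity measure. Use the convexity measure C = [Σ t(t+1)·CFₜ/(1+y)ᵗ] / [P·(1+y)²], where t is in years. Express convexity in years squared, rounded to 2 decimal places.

45.73

With y = 0.074:
  t   CF        PV=CF/(1+0.074)^t    t·PV        t(t+1)·PV
  1     3,500.00     3,258.8454     3,258.8454       6,517.6909
  2     3,500.00     3,034.3067     6,068.6135      18,205.8404
  3     3,500.00     2,825.2390     8,475.7171      33,902.8686
  4     3,500.00     2,630.5764    10,522.3056      52,611.5279
  5     3,500.00     2,449.3263    12,246.6313      73,479.7876
  6     3,500.00     2,280.5645    13,683.3869      95,783.7082
  7     3,500.00     2,123.4306    14,864.0143     118,912.1145
  8    53,500.00    30,221.7446   241,773.9568   2,175,965.6113
  Σ                 48,824.0336   310,893.4709   2,575,379.1495
P = 48,824.0336.
Convexity = Σ t(t+1)·PV / [P·(1+y)²] = 2,575,379.1495 / (48,824.0336 × 1.153476) = 45.72976.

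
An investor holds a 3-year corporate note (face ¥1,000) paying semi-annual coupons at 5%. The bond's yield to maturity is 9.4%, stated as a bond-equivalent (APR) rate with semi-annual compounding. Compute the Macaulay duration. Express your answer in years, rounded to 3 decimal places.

2.810 years

Periodic yield y = 0.047. Discount each cash flow and weight by its period:
  t   CF        PV=CF/(1+0.047)^t    t·PV
  1        25.00        23.8777        23.8777
  2        25.00        22.8059        45.6117
  3        25.00        21.7821        65.3463
  4        25.00        20.8043        83.2172
  5        25.00        19.8704        99.3520
  6     1,025.00       778.1150     4,668.6899
  Σ                    887.2554     4,986.0949
Price P = Σ PV = 887.2554.
Macaulay duration = Σ(t·PV) / P = 4,986.0949 / 887.2554 = 5.61968 half-year periods.
In years: 5.61968 / 2 = 2.80984 years.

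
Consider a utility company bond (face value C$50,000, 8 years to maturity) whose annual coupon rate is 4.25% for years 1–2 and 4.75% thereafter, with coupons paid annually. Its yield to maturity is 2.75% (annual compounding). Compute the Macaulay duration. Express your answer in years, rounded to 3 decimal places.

Periodic yield y = 0.0275. Discount each cash flow and weight by its year:
  t   CF        PV=CF/(1+0.0275)^t    t·PV
  1     2,125.00     2,068.1265     2,068.1265
  2     2,125.00     2,012.7752     4,025.5504
  3     2,375.00     2,189.3648     6,568.0943
  4     2,375.00     2,130.7686     8,523.0745
  5     2,375.00     2,073.7407    10,368.7037
  6     2,375.00     2,018.2392    12,109.4350
  7     2,375.00     1,964.2230    13,749.5613
  8    52,375.00    42,156.9703   337,255.7622
  Σ                 56,614.2083   394,668.3079
Price P = Σ PV = 56,614.2083.
Macaulay duration = Σ(t·PV) / P = 394,668.3079 / 56,614.2083 = 6.97119 years.

6.971 years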